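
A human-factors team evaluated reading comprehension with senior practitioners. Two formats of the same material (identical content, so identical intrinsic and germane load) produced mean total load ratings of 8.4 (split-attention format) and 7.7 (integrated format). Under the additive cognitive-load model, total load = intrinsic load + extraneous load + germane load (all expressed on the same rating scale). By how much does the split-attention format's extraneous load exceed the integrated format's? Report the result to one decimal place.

Intrinsic and germane load are equal across formats, so the difference in total load equals the difference in extraneous load.
Extraneous-load difference = 8.4 − 7.7 = 0.7.

0.7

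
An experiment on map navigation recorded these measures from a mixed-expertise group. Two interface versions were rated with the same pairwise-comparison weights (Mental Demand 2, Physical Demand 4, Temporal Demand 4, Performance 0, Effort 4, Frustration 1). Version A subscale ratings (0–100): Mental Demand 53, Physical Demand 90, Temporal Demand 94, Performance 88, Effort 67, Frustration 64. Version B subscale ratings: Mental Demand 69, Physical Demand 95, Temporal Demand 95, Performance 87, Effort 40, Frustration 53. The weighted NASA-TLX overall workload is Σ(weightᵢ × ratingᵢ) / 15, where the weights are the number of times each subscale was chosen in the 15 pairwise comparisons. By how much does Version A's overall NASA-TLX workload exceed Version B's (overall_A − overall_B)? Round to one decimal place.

Version A weighted sum = 2·53 + 4·90 + 4·94 + 0·88 + 4·67 + 1·64 = 106 + 360 + 376 + 0 + 268 + 64 = 1174; overall_A = 1174/15 = 78.2667.
Version B weighted sum = 2·69 + 4·95 + 4·95 + 0·87 + 4·40 + 1·53 = 138 + 380 + 380 + 0 + 160 + 53 = 1111; overall_B = 1111/15 = 74.0667.
Difference = 78.2667 − 74.0667 = 4.2000 ≈ 4.2.

4.2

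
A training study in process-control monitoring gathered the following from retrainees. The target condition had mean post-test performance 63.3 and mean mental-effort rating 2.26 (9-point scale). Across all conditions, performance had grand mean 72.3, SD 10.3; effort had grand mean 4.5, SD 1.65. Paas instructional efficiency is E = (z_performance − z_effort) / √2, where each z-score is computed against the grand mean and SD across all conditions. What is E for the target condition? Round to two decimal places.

z_performance = (63.3 − 72.3) / 10.3 = -9.0000 / 10.3 = -0.8738.
z_effort = (2.26 − 4.5) / 1.65 = -2.2400 / 1.65 = -1.3576.
z_P − z_E = -0.8738 − (-1.3576) = 0.4838.
E = 0.4838 / √2 = 0.4838 / 1.41421 = 0.3421 ≈ 0.34.

0.34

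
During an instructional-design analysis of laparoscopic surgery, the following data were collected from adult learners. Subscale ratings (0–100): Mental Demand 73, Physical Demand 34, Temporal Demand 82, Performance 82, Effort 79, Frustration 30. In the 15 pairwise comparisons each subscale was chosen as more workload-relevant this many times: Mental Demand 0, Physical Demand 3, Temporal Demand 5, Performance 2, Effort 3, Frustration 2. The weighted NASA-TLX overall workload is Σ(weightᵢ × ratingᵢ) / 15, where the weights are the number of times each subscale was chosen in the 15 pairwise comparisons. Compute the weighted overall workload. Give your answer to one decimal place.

64.9

The tallies are the weights (they sum to 15).
Weighted sum = 0·73 + 3·34 + 5·82 + 2·82 + 3·79 + 2·30
            = 0 + 102 + 410 + 164 + 237 + 60 = 973.
Overall workload = 973 / 15 = 64.8667 ≈ 64.9.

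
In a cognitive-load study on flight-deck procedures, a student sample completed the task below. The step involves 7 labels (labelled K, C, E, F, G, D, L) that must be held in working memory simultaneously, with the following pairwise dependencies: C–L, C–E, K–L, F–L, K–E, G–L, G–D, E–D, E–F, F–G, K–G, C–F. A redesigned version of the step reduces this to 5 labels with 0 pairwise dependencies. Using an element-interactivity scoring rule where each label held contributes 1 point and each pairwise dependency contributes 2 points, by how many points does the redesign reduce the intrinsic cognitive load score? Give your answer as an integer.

26

Original: 7 × 1 + 12 × 2 = 7 + 24 = 31.
Redesigned: 5 × 1 + 0 × 2 = 5 + 0 = 5.
Reduction = 31 − 5 = 26.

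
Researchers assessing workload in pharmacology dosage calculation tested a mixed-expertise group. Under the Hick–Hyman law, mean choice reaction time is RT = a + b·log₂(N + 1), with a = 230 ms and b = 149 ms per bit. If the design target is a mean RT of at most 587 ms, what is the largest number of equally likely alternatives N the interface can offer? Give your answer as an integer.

4

Set 230 + 149·log₂(N + 1) ≤ 587.
log₂(N + 1) ≤ (587 − 230) / 149 = 2.3960.
N + 1 ≤ 2^2.3960 = 5.2634.
N ≤ 4.2634, so the largest integer N is 4.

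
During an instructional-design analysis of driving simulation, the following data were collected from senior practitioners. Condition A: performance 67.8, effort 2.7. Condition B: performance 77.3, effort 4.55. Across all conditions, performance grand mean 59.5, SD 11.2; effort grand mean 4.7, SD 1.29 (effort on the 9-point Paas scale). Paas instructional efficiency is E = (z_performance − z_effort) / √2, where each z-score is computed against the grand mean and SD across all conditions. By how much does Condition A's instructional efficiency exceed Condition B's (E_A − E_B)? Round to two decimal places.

0.41

Condition A: z_P = (67.8 − 59.5)/11.2 = 0.7411; z_E = (2.7 − 4.7)/1.29 = -1.5504; E_A = (0.7411 − (-1.5504))/√2 = 1.6203.
Condition B: z_P = (77.3 − 59.5)/11.2 = 1.5893; z_E = (4.55 − 4.7)/1.29 = -0.1163; E_B = (1.5893 − (-0.1163))/√2 = 1.2060.
E_A − E_B = 1.6203 − 1.2060 = 0.4143 ≈ 0.41.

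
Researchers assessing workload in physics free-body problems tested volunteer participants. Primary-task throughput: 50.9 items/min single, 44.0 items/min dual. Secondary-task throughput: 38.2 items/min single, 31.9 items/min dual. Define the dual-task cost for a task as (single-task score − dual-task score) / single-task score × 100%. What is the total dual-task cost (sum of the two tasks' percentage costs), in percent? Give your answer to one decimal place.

Primary cost = (50.9 − 44.0) / 50.9 × 100% = 13.5560%.
Secondary cost = (38.2 − 31.9) / 38.2 × 100% = 16.4921%.
Total = 13.5560% + 16.4921% = 30.0481% ≈ 30.0%.

30.0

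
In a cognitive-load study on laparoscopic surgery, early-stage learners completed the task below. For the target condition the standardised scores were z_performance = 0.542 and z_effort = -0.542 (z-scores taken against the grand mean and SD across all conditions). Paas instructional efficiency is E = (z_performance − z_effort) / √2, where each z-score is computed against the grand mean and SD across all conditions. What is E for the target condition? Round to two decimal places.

0.77

z_P − z_E = 0.542 − (-0.542) = 1.0840.
E = 1.0840 / √2 = 1.0840 / 1.41421 = 0.7665 ≈ 0.77.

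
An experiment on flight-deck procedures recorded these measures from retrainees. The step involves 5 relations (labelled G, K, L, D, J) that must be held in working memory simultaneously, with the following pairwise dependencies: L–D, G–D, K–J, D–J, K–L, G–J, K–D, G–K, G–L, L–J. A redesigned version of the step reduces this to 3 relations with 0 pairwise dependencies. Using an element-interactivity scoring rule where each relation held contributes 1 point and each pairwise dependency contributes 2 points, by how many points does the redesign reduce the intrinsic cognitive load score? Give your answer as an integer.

22

Original: 5 × 1 + 10 × 2 = 5 + 20 = 25.
Redesigned: 3 × 1 + 0 × 2 = 3 + 0 = 3.
Reduction = 25 − 3 = 22.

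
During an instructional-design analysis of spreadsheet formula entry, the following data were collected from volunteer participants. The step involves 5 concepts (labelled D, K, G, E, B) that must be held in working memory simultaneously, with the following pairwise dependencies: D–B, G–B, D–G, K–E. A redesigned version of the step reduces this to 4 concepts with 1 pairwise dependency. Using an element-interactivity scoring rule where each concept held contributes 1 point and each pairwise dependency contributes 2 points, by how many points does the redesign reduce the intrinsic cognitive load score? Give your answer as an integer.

Original: 5 × 1 + 4 × 2 = 5 + 8 = 13.
Redesigned: 4 × 1 + 1 × 2 = 4 + 2 = 6.
Reduction = 13 − 6 = 7.

7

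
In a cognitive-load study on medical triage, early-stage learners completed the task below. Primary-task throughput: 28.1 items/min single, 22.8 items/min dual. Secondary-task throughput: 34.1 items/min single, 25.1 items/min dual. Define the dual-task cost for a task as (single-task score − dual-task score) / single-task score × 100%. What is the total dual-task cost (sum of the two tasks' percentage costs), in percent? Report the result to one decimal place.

45.3

Primary cost = (28.1 − 22.8) / 28.1 × 100% = 18.8612%.
Secondary cost = (34.1 − 25.1) / 34.1 × 100% = 26.3930%.
Total = 18.8612% + 26.3930% = 45.2542% ≈ 45.3%.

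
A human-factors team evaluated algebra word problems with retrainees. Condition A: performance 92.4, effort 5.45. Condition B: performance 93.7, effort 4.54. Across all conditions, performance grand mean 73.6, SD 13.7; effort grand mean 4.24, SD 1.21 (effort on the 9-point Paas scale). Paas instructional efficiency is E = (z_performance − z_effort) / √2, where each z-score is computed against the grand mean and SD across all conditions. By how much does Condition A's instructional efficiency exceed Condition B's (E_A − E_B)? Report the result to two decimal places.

-0.60

Condition A: z_P = (92.4 − 73.6)/13.7 = 1.3723; z_E = (5.45 − 4.24)/1.21 = 1.0000; E_A = (1.3723 − 1.0000)/√2 = 0.2633.
Condition B: z_P = (93.7 − 73.6)/13.7 = 1.4672; z_E = (4.54 − 4.24)/1.21 = 0.2479; E_B = (1.4672 − 0.2479)/√2 = 0.8622.
E_A − E_B = 0.2633 − 0.8622 = -0.5989 ≈ -0.60.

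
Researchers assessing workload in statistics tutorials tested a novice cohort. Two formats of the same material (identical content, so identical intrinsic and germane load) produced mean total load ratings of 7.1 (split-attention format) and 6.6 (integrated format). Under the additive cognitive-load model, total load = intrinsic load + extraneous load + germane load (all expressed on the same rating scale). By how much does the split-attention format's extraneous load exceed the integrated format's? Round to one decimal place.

0.5

Intrinsic and germane load are equal across formats, so the difference in total load equals the difference in extraneous load.
Extraneous-load difference = 7.1 − 6.6 = 0.5.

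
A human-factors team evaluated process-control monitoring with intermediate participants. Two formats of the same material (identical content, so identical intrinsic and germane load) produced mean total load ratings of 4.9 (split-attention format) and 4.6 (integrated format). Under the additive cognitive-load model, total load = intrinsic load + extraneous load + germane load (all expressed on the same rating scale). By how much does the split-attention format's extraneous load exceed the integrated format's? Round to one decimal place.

0.3

Intrinsic and germane load are equal across formats, so the difference in total load equals the difference in extraneous load.
Extraneous-load difference = 4.9 − 4.6 = 0.3.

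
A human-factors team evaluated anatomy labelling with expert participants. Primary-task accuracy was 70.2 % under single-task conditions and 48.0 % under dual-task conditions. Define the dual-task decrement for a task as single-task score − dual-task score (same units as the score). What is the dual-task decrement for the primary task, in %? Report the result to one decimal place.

22.2

Decrement = 70.2 − 48.0 = 22.2000 % ≈ 22.2 %.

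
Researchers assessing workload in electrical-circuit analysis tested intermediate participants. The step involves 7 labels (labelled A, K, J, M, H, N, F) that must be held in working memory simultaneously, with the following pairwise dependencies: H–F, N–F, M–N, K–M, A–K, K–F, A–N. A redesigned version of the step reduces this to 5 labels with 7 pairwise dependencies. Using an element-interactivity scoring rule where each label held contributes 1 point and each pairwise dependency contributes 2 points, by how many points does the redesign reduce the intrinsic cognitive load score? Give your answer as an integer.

2

Original: 7 × 1 + 7 × 2 = 7 + 14 = 21.
Redesigned: 5 × 1 + 7 × 2 = 5 + 14 = 19.
Reduction = 21 − 19 = 2.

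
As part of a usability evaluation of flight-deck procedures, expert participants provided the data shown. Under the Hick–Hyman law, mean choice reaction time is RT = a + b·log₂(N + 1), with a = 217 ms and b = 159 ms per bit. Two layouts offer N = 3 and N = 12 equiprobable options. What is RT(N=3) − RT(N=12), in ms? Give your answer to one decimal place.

RT(3) = 217 + 159·log₂(4) = 217 + 159·2.0000 = 535.0000 ms.
RT(12) = 217 + 159·log₂(13) = 217 + 159·3.7004 = 805.3636 ms.
Difference = 535.0000 − 805.3636 = -270.3636 ≈ -270.4 ms.

-270.4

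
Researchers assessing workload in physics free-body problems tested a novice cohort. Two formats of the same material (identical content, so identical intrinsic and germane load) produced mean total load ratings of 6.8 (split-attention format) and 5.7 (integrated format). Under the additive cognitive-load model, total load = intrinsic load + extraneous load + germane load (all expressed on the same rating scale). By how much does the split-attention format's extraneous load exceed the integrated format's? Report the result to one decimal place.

1.1

Intrinsic and germane load are equal across formats, so the difference in total load equals the difference in extraneous load.
Extraneous-load difference = 6.8 − 5.7 = 1.1.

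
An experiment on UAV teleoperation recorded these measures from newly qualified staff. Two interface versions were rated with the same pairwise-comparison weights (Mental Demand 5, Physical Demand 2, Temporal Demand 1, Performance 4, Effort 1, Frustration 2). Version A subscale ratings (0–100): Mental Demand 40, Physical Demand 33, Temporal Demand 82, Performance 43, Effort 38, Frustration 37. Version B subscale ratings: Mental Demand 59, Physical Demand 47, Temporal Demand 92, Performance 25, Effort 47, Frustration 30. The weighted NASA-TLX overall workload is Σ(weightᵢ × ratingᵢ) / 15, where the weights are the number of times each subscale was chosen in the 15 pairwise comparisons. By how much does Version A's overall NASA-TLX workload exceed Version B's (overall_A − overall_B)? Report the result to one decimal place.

-3.7

Version A weighted sum = 5·40 + 2·33 + 1·82 + 4·43 + 1·38 + 2·37 = 200 + 66 + 82 + 172 + 38 + 74 = 632; overall_A = 632/15 = 42.1333.
Version B weighted sum = 5·59 + 2·47 + 1·92 + 4·25 + 1·47 + 2·30 = 295 + 94 + 92 + 100 + 47 + 60 = 688; overall_B = 688/15 = 45.8667.
Difference = 42.1333 − 45.8667 = -3.7334 ≈ -3.7.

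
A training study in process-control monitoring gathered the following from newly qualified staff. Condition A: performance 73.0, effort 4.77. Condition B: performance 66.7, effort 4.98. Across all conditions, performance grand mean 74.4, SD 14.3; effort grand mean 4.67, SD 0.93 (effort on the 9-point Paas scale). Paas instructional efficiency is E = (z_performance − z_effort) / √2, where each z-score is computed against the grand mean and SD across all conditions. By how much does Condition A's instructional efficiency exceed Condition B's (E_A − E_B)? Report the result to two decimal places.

Condition A: z_P = (73.0 − 74.4)/14.3 = -0.0979; z_E = (4.77 − 4.67)/0.93 = 0.1075; E_A = (-0.0979 − 0.1075)/√2 = -0.1452.
Condition B: z_P = (66.7 − 74.4)/14.3 = -0.5385; z_E = (4.98 − 4.67)/0.93 = 0.3333; E_B = (-0.5385 − 0.3333)/√2 = -0.6165.
E_A − E_B = -0.1452 − (-0.6165) = 0.4713 ≈ 0.47.

0.47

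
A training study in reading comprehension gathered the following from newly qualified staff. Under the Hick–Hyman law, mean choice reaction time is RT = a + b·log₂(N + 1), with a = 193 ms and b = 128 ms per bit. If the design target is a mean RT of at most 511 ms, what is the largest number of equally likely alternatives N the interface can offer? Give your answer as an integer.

4

Set 193 + 128·log₂(N + 1) ≤ 511.
log₂(N + 1) ≤ (511 − 193) / 128 = 2.4844.
N + 1 ≤ 2^2.4844 = 5.5960.
N ≤ 4.5960, so the largest integer N is 4.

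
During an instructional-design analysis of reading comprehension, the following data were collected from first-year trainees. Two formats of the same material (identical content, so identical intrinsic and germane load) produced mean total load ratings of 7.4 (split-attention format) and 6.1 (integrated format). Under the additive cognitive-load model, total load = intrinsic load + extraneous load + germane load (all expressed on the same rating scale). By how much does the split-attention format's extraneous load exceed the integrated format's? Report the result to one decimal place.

1.3

Intrinsic and germane load are equal across formats, so the difference in total load equals the difference in extraneous load.
Extraneous-load difference = 7.4 − 6.1 = 1.3.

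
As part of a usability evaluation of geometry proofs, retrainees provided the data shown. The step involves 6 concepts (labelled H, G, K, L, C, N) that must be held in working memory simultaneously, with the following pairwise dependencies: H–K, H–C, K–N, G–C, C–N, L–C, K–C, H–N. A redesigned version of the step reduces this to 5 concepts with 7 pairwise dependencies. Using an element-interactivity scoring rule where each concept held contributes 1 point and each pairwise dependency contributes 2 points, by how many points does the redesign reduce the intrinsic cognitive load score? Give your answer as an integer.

3

Original: 6 × 1 + 8 × 2 = 6 + 16 = 22.
Redesigned: 5 × 1 + 7 × 2 = 5 + 14 = 19.
Reduction = 22 − 19 = 3.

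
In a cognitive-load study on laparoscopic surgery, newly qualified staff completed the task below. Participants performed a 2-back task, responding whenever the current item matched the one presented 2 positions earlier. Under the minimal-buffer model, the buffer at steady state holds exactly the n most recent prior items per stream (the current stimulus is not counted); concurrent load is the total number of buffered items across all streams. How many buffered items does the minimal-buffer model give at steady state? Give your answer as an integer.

2

The buffer holds the 2 most recent prior items.
Steady-state concurrent load = 2 items.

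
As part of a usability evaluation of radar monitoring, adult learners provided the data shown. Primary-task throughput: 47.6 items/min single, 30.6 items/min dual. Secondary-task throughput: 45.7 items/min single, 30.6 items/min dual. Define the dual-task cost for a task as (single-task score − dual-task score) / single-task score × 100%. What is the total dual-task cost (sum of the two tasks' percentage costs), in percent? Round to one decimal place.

68.8

Primary cost = (47.6 − 30.6) / 47.6 × 100% = 35.7143%.
Secondary cost = (45.7 − 30.6) / 45.7 × 100% = 33.0416%.
Total = 35.7143% + 33.0416% = 68.7559% ≈ 68.8%.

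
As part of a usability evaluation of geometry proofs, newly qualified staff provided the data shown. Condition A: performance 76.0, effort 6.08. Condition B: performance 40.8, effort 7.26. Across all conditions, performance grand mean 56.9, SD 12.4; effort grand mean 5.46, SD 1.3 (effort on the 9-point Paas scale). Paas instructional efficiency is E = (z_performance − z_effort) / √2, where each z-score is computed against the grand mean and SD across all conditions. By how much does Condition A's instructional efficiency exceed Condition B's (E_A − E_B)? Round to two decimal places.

Condition A: z_P = (76.0 − 56.9)/12.4 = 1.5403; z_E = (6.08 − 5.46)/1.3 = 0.4769; E_A = (1.5403 − 0.4769)/√2 = 0.7519.
Condition B: z_P = (40.8 − 56.9)/12.4 = -1.2984; z_E = (7.26 − 5.46)/1.3 = 1.3846; E_B = (-1.2984 − 1.3846)/√2 = -1.8972.
E_A − E_B = 0.7519 − (-1.8972) = 2.6491 ≈ 2.65.

2.65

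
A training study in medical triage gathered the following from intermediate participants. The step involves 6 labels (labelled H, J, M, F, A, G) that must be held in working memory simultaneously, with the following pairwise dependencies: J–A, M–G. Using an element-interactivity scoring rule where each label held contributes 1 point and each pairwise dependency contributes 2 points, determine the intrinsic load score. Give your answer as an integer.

Count of labels held simultaneously: 6.
Count of pairwise dependencies listed: 2.
Element contribution: 6 × 1 = 6.
Interaction contribution: 2 × 2 = 4.
Intrinsic load = 6 + 4 = 10.

10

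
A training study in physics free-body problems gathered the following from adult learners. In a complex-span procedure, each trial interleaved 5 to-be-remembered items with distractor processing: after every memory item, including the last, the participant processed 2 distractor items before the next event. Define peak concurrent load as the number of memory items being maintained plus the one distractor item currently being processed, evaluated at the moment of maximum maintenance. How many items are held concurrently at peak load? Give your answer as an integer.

Maintenance is greatest during the distractor(s) after memory item 5: all 5 memory items are being held.
One distractor item is concurrently being processed.
Peak concurrent load = 5 + 1 = 6 items.

6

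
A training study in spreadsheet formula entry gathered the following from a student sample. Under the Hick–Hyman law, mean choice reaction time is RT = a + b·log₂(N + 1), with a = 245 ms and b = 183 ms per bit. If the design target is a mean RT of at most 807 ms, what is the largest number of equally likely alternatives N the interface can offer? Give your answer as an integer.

7

Set 245 + 183·log₂(N + 1) ≤ 807.
log₂(N + 1) ≤ (807 − 245) / 183 = 3.0710.
N + 1 ≤ 2^3.0710 = 8.4036.
N ≤ 7.4036, so the largest integer N is 7.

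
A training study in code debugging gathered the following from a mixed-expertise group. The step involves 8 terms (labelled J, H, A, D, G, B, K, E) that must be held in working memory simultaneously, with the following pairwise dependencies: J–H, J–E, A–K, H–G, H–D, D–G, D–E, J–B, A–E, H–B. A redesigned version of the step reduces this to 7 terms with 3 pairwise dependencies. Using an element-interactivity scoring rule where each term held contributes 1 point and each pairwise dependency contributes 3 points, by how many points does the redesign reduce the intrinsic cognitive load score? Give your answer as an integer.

Original: 8 × 1 + 10 × 3 = 8 + 30 = 38.
Redesigned: 7 × 1 + 3 × 3 = 7 + 9 = 16.
Reduction = 38 − 16 = 22.

22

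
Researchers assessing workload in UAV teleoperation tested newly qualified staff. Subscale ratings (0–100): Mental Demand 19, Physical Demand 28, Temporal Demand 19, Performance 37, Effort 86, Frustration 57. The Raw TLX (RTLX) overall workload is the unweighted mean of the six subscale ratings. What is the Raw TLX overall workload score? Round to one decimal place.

41.0

Sum of ratings = 19 + 28 + 19 + 37 + 86 + 57 = 246.
RTLX = 246 / 6 = 41.0000 ≈ 41.0.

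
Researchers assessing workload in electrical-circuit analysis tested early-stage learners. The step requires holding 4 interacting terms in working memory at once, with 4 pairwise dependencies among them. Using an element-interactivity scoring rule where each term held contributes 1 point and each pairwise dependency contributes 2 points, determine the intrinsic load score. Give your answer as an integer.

12

Element contribution: 4 × 1 = 4.
Interaction contribution: 4 × 2 = 8.
Intrinsic load = 4 + 8 = 12.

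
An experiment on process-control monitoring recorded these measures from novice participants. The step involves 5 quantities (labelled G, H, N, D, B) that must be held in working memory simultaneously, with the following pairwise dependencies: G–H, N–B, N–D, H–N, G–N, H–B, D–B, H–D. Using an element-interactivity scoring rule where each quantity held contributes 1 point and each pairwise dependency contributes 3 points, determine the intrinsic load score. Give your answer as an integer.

Count of quantities held simultaneously: 5.
Count of pairwise dependencies listed: 8.
Element contribution: 5 × 1 = 5.
Interaction contribution: 8 × 3 = 24.
Intrinsic load = 5 + 24 = 29.

29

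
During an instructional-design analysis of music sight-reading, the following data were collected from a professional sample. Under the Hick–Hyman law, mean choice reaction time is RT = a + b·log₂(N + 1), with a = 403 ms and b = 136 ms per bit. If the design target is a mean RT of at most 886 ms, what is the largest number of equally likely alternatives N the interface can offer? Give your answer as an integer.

10

Set 403 + 136·log₂(N + 1) ≤ 886.
log₂(N + 1) ≤ (886 − 403) / 136 = 3.5515.
N + 1 ≤ 2^3.5515 = 11.7249.
N ≤ 10.7249, so the largest integer N is 10.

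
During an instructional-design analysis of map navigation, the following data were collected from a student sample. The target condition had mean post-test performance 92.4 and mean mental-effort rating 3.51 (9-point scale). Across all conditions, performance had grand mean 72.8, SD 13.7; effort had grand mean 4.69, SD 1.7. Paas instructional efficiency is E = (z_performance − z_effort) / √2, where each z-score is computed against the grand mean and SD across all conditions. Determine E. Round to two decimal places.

z_performance = (92.4 − 72.8) / 13.7 = 19.6000 / 13.7 = 1.4307.
z_effort = (3.51 − 4.69) / 1.7 = -1.1800 / 1.7 = -0.6941.
z_P − z_E = 1.4307 − (-0.6941) = 2.1248.
E = 2.1248 / √2 = 2.1248 / 1.41421 = 1.5025 ≈ 1.50.

1.50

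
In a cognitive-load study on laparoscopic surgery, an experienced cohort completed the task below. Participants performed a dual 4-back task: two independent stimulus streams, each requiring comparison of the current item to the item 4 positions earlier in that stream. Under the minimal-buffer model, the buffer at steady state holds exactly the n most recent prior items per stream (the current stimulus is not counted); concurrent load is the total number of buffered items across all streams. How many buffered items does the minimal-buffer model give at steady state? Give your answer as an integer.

8

Each stream's buffer holds its 4 most recent prior items.
Two independent streams: 2 × 4 = 8 buffered items at steady state.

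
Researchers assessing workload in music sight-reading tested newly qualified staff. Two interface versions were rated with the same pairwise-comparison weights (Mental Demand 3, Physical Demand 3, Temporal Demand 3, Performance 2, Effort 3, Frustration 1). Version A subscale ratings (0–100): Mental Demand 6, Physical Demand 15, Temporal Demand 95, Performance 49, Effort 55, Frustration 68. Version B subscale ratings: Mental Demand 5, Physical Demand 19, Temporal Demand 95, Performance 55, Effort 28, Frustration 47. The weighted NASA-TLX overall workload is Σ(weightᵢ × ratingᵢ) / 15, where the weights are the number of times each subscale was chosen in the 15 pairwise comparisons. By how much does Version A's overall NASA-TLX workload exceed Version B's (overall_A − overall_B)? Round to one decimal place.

5.4

Version A weighted sum = 3·6 + 3·15 + 3·95 + 2·49 + 3·55 + 1·68 = 18 + 45 + 285 + 98 + 165 + 68 = 679; overall_A = 679/15 = 45.2667.
Version B weighted sum = 3·5 + 3·19 + 3·95 + 2·55 + 3·28 + 1·47 = 15 + 57 + 285 + 110 + 84 + 47 = 598; overall_B = 598/15 = 39.8667.
Difference = 45.2667 − 39.8667 = 5.4000 ≈ 5.4.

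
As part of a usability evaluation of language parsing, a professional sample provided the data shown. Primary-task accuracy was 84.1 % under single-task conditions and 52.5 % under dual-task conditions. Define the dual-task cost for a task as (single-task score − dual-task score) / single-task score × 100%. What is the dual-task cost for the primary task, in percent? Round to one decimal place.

Cost = (84.1 − 52.5) / 84.1 × 100%
     = 31.6000 / 84.1 × 100% = 37.5743%.
≈ 37.6%.

37.6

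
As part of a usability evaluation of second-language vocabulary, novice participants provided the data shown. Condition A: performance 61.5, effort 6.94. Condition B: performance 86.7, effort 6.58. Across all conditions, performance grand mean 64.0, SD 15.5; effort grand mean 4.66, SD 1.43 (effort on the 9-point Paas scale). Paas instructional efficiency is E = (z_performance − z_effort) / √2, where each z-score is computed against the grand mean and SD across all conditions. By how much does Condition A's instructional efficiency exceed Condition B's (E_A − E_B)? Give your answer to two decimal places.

-1.33

Condition A: z_P = (61.5 − 64.0)/15.5 = -0.1613; z_E = (6.94 − 4.66)/1.43 = 1.5944; E_A = (-0.1613 − 1.5944)/√2 = -1.2415.
Condition B: z_P = (86.7 − 64.0)/15.5 = 1.4645; z_E = (6.58 − 4.66)/1.43 = 1.3427; E_B = (1.4645 − 1.3427)/√2 = 0.0861.
E_A − E_B = -1.2415 − 0.0861 = -1.3276 ≈ -1.33.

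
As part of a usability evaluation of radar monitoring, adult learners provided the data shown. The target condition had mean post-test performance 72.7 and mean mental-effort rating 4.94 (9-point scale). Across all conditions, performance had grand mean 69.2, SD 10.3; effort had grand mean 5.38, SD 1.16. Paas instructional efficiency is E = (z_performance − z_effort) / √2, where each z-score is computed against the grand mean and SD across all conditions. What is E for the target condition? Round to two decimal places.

0.51

z_performance = (72.7 − 69.2) / 10.3 = 3.5000 / 10.3 = 0.3398.
z_effort = (4.94 − 5.38) / 1.16 = -0.4400 / 1.16 = -0.3793.
z_P − z_E = 0.3398 − (-0.3793) = 0.7191.
E = 0.7191 / √2 = 0.7191 / 1.41421 = 0.5085 ≈ 0.51.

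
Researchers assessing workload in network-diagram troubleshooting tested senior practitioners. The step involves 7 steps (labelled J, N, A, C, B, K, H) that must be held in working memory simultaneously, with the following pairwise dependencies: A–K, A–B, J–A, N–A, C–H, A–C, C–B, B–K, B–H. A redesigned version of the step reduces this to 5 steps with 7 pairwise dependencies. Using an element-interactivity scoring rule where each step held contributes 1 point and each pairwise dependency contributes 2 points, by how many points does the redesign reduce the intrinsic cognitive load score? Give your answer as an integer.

6

Original: 7 × 1 + 9 × 2 = 7 + 18 = 25.
Redesigned: 5 × 1 + 7 × 2 = 5 + 14 = 19.
Reduction = 25 − 19 = 6.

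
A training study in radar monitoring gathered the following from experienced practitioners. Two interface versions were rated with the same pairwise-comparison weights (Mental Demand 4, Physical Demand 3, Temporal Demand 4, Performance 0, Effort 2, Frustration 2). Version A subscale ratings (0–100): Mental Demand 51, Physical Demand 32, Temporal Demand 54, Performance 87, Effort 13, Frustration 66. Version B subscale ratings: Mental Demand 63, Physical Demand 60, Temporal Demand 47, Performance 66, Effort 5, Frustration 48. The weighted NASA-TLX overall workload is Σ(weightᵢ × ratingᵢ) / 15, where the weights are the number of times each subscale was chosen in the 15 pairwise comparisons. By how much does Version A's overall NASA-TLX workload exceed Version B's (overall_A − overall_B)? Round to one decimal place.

Version A weighted sum = 4·51 + 3·32 + 4·54 + 0·87 + 2·13 + 2·66 = 204 + 96 + 216 + 0 + 26 + 132 = 674; overall_A = 674/15 = 44.9333.
Version B weighted sum = 4·63 + 3·60 + 4·47 + 0·66 + 2·5 + 2·48 = 252 + 180 + 188 + 0 + 10 + 96 = 726; overall_B = 726/15 = 48.4000.
Difference = 44.9333 − 48.4000 = -3.4667 ≈ -3.5.

-3.5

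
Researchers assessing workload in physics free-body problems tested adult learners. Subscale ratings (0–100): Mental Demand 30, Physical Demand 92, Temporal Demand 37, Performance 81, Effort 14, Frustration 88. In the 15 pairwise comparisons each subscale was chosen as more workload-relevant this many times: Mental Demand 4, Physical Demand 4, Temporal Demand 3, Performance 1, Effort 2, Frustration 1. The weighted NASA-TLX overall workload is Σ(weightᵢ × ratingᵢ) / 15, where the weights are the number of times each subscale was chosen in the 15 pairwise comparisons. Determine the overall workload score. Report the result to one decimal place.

The tallies are the weights (they sum to 15).
Weighted sum = 4·30 + 4·92 + 3·37 + 1·81 + 2·14 + 1·88
            = 120 + 368 + 111 + 81 + 28 + 88 = 796.
Overall workload = 796 / 15 = 53.0667 ≈ 53.1.

53.1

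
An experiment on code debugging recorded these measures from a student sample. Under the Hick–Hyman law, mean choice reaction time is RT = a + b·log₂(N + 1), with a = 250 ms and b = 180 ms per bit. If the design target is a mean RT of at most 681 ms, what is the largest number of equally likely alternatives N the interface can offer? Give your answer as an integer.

4

Set 250 + 180·log₂(N + 1) ≤ 681.
log₂(N + 1) ≤ (681 − 250) / 180 = 2.3944.
N + 1 ≤ 2^2.3944 = 5.2576.
N ≤ 4.2576, so the largest integer N is 4.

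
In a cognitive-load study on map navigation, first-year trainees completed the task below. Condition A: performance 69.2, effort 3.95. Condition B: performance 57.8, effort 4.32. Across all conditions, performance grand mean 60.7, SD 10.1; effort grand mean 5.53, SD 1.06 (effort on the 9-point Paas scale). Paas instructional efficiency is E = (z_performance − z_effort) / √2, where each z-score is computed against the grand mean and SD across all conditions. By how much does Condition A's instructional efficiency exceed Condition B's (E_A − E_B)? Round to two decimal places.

1.04

Condition A: z_P = (69.2 − 60.7)/10.1 = 0.8416; z_E = (3.95 − 5.53)/1.06 = -1.4906; E_A = (0.8416 − (-1.4906))/√2 = 1.6491.
Condition B: z_P = (57.8 − 60.7)/10.1 = -0.2871; z_E = (4.32 − 5.53)/1.06 = -1.1415; E_B = (-0.2871 − (-1.1415))/√2 = 0.6042.
E_A − E_B = 1.6491 − 0.6042 = 1.0449 ≈ 1.04.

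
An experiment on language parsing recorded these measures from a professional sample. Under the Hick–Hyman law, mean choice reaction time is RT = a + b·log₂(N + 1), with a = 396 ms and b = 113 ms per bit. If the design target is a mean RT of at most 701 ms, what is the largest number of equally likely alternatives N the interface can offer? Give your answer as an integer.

5

Set 396 + 113·log₂(N + 1) ≤ 701.
log₂(N + 1) ≤ (701 − 396) / 113 = 2.6991.
N + 1 ≤ 2^2.6991 = 6.4940.
N ≤ 5.4940, so the largest integer N is 5.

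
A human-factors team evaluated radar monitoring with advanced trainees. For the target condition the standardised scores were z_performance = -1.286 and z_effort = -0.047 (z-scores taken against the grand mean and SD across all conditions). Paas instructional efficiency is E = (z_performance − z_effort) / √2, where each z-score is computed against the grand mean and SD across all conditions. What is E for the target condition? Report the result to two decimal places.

-0.88

z_P − z_E = -1.286 − (-0.047) = -1.2390.
E = -1.2390 / √2 = -1.2390 / 1.41421 = -0.8761 ≈ -0.88.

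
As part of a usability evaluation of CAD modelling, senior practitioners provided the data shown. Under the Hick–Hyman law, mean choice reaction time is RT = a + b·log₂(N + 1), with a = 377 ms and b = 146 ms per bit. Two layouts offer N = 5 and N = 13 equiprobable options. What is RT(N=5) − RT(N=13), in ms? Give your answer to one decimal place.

-178.5

RT(5) = 377 + 146·log₂(6) = 377 + 146·2.5850 = 754.4100 ms.
RT(13) = 377 + 146·log₂(14) = 377 + 146·3.8074 = 932.8804 ms.
Difference = 754.4100 − 932.8804 = -178.4704 ≈ -178.5 ms.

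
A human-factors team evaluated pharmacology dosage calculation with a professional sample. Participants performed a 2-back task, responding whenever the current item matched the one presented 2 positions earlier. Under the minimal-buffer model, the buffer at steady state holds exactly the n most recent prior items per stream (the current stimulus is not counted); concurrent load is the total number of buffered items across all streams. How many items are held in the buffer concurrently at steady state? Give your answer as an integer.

The buffer holds the 2 most recent prior items.
Steady-state concurrent load = 2 items.

2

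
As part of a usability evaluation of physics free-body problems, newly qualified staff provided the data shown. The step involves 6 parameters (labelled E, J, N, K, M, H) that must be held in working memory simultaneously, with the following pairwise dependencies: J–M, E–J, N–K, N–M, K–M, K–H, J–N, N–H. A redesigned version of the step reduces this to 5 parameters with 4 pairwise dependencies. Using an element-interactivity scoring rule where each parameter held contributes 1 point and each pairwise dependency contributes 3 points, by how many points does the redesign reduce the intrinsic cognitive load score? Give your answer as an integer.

Original: 6 × 1 + 8 × 3 = 6 + 24 = 30.
Redesigned: 5 × 1 + 4 × 3 = 5 + 12 = 17.
Reduction = 30 − 17 = 13.

13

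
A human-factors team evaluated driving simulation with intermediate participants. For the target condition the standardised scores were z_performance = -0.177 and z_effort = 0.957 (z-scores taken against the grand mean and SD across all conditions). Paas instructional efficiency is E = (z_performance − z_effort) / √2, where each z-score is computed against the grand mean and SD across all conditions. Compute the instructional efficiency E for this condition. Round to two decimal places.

z_P − z_E = -0.177 − 0.957 = -1.1340.
E = -1.1340 / √2 = -1.1340 / 1.41421 = -0.8019 ≈ -0.80.

-0.80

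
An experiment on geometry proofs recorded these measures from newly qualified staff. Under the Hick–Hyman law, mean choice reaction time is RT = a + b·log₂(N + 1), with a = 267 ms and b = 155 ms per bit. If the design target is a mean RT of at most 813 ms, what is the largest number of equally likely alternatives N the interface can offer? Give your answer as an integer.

Set 267 + 155·log₂(N + 1) ≤ 813.
log₂(N + 1) ≤ (813 − 267) / 155 = 3.5226.
N + 1 ≤ 2^3.5226 = 11.4923.
N ≤ 10.4923, so the largest integer N is 10.

10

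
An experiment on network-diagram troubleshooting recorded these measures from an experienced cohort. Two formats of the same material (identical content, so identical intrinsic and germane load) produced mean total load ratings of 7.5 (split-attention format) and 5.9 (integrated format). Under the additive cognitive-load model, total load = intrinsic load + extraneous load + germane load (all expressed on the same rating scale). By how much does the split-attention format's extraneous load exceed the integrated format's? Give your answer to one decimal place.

1.6

Intrinsic and germane load are equal across formats, so the difference in total load equals the difference in extraneous load.
Extraneous-load difference = 7.5 − 5.9 = 1.6.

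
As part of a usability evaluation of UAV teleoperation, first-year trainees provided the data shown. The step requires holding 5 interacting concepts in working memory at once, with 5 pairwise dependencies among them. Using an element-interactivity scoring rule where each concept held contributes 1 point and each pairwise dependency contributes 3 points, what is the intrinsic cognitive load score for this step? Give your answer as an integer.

Element contribution: 5 × 1 = 5.
Interaction contribution: 5 × 3 = 15.
Intrinsic load = 5 + 15 = 20.

20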